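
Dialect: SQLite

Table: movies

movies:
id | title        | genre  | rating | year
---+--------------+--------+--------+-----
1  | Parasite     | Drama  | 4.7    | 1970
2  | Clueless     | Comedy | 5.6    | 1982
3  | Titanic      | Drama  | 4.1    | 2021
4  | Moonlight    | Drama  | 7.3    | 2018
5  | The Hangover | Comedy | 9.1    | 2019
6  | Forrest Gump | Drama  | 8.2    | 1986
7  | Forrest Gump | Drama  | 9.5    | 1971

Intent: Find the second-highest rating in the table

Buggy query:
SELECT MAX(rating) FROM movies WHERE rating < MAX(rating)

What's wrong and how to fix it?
Bug: MAX(rating) on the right of the comparison is an aggregate-in-WHERE error

Fix: Put the inner MAX in a scalar subquery

Corrected query:
SELECT MAX(rating) FROM movies WHERE rating < (SELECT MAX(rating) FROM movies)

Result:
MAX(rating)
-----------
9.1        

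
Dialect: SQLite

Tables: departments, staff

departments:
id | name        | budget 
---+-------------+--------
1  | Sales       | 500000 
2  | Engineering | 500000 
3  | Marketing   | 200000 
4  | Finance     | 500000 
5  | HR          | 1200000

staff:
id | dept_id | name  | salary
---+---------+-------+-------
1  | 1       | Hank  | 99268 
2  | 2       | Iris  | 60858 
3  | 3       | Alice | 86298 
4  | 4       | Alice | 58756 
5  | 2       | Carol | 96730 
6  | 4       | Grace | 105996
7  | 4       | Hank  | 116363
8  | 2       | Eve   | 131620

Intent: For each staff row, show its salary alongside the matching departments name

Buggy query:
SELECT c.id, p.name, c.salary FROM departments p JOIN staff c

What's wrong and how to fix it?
Bug: Missing join condition: each staff row is matched to all departments rows instead of just its own

Fix: Add ON c.dept_id = p.id to the JOIN

Corrected query:
SELECT c.id, p.name, c.salary FROM departments p JOIN staff c ON c.dept_id = p.id

Result:
id | name        | salary
---+-------------+-------
1  | Sales       | 99268 
2  | Engineering | 60858 
3  | Marketing   | 86298 
4  | Finance     | 58756 
5  | Engineering | 96730 
6  | Finance     | 105996
7  | Finance     | 116363
8  | Engineering | 131620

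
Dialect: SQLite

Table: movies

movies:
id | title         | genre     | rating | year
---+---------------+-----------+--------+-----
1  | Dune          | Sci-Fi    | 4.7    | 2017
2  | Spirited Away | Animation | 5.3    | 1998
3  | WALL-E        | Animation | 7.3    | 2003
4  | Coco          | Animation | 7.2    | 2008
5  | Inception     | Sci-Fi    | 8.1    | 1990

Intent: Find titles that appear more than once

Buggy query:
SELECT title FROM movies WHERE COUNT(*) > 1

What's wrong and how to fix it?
Bug: COUNT(*) is an aggregate and cannot be used in WHERE

Fix: GROUP BY title, then filter groups with HAVING COUNT(*) > 1

Corrected query:
SELECT title FROM movies GROUP BY title HAVING COUNT(*) > 1

Result:
(no rows)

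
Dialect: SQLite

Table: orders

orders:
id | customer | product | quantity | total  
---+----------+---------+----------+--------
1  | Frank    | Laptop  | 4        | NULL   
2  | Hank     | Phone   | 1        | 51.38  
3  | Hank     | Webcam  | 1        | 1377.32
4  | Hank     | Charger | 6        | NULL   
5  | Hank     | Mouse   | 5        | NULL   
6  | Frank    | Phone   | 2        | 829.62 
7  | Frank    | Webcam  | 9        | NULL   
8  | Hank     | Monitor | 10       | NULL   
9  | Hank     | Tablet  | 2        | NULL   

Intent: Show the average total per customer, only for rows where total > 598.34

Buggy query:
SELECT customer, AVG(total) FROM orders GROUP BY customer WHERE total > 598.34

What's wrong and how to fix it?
Bug: WHERE cannot follow GROUP BY

Fix: Place WHERE between FROM and GROUP BY

Corrected query:
SELECT customer, AVG(total) FROM orders WHERE total > 598.34 GROUP BY customer

Result:
customer | AVG(total)
---------+-----------
Frank    | 829.62    
Hank     | 1377.32   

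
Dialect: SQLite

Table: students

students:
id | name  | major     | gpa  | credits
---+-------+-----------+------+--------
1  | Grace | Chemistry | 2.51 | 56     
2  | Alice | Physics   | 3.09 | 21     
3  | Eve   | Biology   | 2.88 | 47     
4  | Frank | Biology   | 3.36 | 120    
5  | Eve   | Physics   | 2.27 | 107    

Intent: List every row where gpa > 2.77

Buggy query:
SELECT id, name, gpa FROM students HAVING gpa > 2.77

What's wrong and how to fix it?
Bug: This is a non-aggregate query (no GROUP BY, no aggregates), so in SQLite the HAVING clause is invalid here; a row-level condition belongs in WHERE

Fix: Use WHERE for row-level filtering

Corrected query:
SELECT id, name, gpa FROM students WHERE gpa > 2.77

Result:
id | name  | gpa 
---+-------+-----
2  | Alice | 3.09
3  | Eve   | 2.88
4  | Frank | 3.36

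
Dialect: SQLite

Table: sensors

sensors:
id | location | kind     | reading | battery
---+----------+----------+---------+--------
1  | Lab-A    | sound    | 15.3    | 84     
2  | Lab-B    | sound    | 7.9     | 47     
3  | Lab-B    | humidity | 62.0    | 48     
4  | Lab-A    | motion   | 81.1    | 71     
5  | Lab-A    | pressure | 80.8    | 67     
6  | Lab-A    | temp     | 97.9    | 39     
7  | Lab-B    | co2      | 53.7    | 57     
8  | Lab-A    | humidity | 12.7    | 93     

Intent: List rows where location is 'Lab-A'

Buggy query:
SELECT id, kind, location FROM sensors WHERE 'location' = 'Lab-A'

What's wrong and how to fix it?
Bug: 'location' in single quotes is a string literal, not the column; the comparison is literal-vs-literal and never true

Fix: Reference the column as location without single quotes

Corrected query:
SELECT id, kind, location FROM sensors WHERE location = 'Lab-A'

Result:
id | kind     | location
---+----------+---------
1  | sound    | Lab-A   
4  | motion   | Lab-A   
5  | pressure | Lab-A   
6  | temp     | Lab-A   
8  | humidity | Lab-A   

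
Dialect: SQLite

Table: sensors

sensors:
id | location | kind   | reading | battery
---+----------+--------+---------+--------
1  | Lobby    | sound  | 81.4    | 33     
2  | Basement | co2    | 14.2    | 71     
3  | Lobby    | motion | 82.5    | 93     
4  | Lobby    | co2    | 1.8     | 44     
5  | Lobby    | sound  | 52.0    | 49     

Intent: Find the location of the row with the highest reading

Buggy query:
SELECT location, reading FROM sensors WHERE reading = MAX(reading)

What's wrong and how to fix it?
Bug: MAX(reading) is an aggregate and cannot be used directly in WHERE

Fix: Use a subquery: WHERE reading = (SELECT MAX(reading) FROM sensors)

Corrected query:
SELECT location, reading FROM sensors WHERE reading = (SELECT MAX(reading) FROM sensors)

Result:
location | reading
---------+--------
Lobby    | 82.5   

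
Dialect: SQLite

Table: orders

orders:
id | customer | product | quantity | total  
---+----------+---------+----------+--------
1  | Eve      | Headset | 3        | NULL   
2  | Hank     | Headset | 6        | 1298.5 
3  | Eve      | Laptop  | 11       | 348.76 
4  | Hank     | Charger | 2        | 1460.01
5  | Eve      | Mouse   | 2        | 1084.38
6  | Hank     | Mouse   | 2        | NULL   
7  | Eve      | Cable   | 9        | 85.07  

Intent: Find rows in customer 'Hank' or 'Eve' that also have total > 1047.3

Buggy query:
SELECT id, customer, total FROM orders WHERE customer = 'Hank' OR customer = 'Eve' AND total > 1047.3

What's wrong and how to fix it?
Bug: AND binds tighter than OR, so this parses as customer = 'Hank' OR (customer = 'Eve' AND total > 1047.3)

Fix: Group the OR with parentheses (or use IN), then AND the threshold

Corrected query:
SELECT id, customer, total FROM orders WHERE (customer = 'Hank' OR customer = 'Eve') AND total > 1047.3

Result:
id | customer | total  
---+----------+--------
2  | Hank     | 1298.5 
4  | Hank     | 1460.01
5  | Eve      | 1084.38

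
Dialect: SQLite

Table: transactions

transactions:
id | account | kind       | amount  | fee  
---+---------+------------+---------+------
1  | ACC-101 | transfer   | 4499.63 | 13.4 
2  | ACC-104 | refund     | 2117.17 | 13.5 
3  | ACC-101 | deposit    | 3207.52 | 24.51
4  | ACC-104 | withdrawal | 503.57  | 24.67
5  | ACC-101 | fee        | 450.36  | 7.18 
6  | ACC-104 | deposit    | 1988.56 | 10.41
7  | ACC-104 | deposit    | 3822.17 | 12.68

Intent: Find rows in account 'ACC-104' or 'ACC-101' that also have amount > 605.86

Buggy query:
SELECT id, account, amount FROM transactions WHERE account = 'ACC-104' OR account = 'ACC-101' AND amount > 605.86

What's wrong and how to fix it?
Bug: Without parentheses, AND is evaluated before OR, so the amount filter only applies to the 'ACC-101' branch

Fix: Add parentheses around the OR so the AND applies to both alternatives

Corrected query:
SELECT id, account, amount FROM transactions WHERE (account = 'ACC-104' OR account = 'ACC-101') AND amount > 605.86

Result:
id | account | amount 
---+---------+--------
1  | ACC-101 | 4499.63
2  | ACC-104 | 2117.17
3  | ACC-101 | 3207.52
6  | ACC-104 | 1988.56
7  | ACC-104 | 3822.17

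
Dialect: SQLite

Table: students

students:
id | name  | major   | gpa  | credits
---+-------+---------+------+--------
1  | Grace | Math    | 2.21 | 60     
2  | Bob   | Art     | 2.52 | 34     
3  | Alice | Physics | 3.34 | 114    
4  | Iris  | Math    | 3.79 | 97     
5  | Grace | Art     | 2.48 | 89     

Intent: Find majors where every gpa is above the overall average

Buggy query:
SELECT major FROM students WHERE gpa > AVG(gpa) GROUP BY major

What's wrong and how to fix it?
Bug: AVG() is an aggregate; it can't sit directly in WHERE

Fix: Compute the overall average in a scalar subquery and compare each group's MIN against it in HAVING

Corrected query:
SELECT major FROM students GROUP BY major HAVING MIN(gpa) > (SELECT AVG(gpa) FROM students)

Result:
major  
-------
Physics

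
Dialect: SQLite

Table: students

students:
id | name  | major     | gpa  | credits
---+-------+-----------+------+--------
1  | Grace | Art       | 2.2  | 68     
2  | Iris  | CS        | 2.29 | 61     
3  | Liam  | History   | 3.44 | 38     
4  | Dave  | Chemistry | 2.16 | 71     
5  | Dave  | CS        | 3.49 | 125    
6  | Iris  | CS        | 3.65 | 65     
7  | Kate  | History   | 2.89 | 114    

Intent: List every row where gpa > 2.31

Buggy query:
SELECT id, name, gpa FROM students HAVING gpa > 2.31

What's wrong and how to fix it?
Bug: HAVING filters the output of aggregation, but this query has no GROUP BY and no aggregate functions, so SQLite rejects it (HAVING clause on a non-aggregate query); the condition here is per row

Fix: Use WHERE for row-level filtering

Corrected query:
SELECT id, name, gpa FROM students WHERE gpa > 2.31

Result:
id | name | gpa 
---+------+-----
3  | Liam | 3.44
5  | Dave | 3.49
6  | Iris | 3.65
7  | Kate | 2.89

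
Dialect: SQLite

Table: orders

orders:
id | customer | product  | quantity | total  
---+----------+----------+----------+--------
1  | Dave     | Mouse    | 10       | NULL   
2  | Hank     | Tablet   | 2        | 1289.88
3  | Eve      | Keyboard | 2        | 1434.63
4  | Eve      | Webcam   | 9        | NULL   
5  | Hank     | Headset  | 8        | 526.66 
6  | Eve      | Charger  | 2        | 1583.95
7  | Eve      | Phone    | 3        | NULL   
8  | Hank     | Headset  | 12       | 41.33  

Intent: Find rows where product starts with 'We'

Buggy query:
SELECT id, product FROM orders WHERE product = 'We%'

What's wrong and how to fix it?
Bug: '=' compares the literal string including the % character; pattern matching needs LIKE

Fix: Use LIKE for wildcard pattern matching

Corrected query:
SELECT id, product FROM orders WHERE product LIKE 'We%'

Result:
id | product
---+--------
4  | Webcam 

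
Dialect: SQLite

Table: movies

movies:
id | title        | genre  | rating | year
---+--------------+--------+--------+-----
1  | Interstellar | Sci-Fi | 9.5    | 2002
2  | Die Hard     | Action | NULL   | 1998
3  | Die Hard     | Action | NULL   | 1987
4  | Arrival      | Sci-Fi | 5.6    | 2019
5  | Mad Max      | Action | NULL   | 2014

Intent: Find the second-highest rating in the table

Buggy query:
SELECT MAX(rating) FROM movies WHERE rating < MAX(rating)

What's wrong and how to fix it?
Bug: The inner MAX is an aggregate inside WHERE, which is not allowed

Fix: Compute the overall MAX in a subquery, then take MAX of rows below it

Corrected query:
SELECT MAX(rating) FROM movies WHERE rating < (SELECT MAX(rating) FROM movies)

Result:
MAX(rating)
-----------
5.6        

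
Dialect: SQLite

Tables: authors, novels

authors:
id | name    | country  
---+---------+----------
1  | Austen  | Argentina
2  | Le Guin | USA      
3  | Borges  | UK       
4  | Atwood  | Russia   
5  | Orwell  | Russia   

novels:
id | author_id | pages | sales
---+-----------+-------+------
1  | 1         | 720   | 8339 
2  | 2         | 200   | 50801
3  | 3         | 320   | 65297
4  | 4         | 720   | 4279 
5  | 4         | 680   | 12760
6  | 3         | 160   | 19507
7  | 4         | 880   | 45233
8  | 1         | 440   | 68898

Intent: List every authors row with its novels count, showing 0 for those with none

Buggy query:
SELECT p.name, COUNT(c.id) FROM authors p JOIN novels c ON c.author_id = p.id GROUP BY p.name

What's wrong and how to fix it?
Bug: An inner join excludes parents with zero children

Fix: Switch to LEFT JOIN to retain unmatched parent rows

Corrected query:
SELECT p.name, COUNT(c.id) FROM authors p LEFT JOIN novels c ON c.author_id = p.id GROUP BY p.name

Result:
name    | COUNT(c.id)
--------+------------
Atwood  | 3          
Austen  | 2          
Borges  | 2          
Le Guin | 1          
Orwell  | 0          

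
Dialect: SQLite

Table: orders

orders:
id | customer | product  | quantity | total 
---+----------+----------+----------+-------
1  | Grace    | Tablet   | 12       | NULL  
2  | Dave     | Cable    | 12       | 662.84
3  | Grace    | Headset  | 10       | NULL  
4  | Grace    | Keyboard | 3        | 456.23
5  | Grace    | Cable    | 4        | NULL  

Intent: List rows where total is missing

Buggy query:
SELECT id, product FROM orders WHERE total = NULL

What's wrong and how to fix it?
Bug: '= NULL' is always unknown in SQL three-valued logic, so no rows match

Fix: Use IS NULL to test for NULL

Corrected query:
SELECT id, product FROM orders WHERE total IS NULL

Result:
id | product
---+--------
1  | Tablet 
3  | Headset
5  | Cable  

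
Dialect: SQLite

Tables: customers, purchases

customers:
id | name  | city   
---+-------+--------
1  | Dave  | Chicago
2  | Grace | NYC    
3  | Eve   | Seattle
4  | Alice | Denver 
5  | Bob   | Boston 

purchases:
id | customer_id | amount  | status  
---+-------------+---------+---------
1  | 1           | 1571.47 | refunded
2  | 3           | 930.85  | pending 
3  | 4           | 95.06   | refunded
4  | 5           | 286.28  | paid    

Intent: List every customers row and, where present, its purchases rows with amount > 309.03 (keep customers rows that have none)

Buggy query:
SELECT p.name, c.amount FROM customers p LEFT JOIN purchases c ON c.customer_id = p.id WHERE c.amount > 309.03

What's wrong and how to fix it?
Bug: A WHERE condition on the right-hand table after LEFT JOIN drops unmatched parents

Fix: Move the right-table condition into the ON clause so unmatched parents are kept

Corrected query:
SELECT p.name, c.amount FROM customers p LEFT JOIN purchases c ON c.customer_id = p.id AND c.amount > 309.03

Result:
name  | amount 
------+--------
Dave  | 1571.47
Grace | NULL   
Eve   | 930.85 
Alice | NULL   
Bob   | NULL   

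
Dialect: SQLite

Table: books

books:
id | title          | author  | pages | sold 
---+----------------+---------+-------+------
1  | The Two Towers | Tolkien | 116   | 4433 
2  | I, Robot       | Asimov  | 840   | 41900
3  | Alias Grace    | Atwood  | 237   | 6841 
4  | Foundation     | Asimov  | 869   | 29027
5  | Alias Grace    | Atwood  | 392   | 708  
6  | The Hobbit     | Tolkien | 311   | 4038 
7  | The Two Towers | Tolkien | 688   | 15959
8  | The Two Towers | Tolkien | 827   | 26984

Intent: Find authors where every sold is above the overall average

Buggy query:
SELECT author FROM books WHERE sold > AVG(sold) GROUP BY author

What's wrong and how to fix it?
Bug: AVG() is an aggregate; it can't sit directly in WHERE

Fix: Use a subquery for AVG and a HAVING MIN(...) filter so the condition holds for every row in the group

Corrected query:
SELECT author FROM books GROUP BY author HAVING MIN(sold) > (SELECT AVG(sold) FROM books)

Result:
author
------
Asimov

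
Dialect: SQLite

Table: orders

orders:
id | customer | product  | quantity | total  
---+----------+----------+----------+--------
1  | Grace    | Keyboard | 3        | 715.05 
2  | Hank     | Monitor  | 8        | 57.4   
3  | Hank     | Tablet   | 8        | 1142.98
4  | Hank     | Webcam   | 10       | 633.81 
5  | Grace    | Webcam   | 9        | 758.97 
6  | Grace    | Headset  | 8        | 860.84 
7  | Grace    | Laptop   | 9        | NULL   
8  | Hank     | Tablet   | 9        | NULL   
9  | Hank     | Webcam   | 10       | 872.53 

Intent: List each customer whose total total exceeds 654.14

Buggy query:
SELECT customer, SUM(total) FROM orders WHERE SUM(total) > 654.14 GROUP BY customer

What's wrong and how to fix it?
Bug: Aggregate functions cannot appear in a WHERE clause

Fix: Use HAVING (which filters groups after aggregation) instead of WHERE

Corrected query:
SELECT customer, SUM(total) FROM orders GROUP BY customer HAVING SUM(total) > 654.14

Result:
customer | SUM(total)
---------+-----------
Grace    | 2334.86   
Hank     | 2706.72   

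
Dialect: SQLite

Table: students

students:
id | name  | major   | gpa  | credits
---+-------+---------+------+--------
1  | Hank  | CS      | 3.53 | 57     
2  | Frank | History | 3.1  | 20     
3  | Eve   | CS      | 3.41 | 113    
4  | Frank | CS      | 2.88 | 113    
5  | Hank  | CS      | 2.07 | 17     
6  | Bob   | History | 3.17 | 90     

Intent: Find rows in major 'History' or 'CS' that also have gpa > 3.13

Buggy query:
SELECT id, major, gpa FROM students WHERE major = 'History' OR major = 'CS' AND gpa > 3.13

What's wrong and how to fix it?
Bug: Without parentheses, AND is evaluated before OR, so the gpa filter only applies to the 'CS' branch

Fix: Group the OR with parentheses (or use IN), then AND the threshold

Corrected query:
SELECT id, major, gpa FROM students WHERE (major = 'History' OR major = 'CS') AND gpa > 3.13

Result:
id | major   | gpa 
---+---------+-----
1  | CS      | 3.53
3  | CS      | 3.41
6  | History | 3.17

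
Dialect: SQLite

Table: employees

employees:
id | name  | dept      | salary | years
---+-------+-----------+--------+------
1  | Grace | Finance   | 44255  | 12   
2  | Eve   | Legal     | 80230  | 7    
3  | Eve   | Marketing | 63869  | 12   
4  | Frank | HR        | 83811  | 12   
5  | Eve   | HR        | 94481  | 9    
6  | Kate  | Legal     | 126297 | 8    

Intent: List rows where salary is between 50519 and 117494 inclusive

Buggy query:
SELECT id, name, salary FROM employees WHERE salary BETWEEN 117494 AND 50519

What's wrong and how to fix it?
Bug: The bounds are reversed; BETWEEN a AND b requires a <= b to match anything

Fix: Write BETWEEN 50519 AND 117494

Corrected query:
SELECT id, name, salary FROM employees WHERE salary BETWEEN 50519 AND 117494

Result:
id | name  | salary
---+-------+-------
2  | Eve   | 80230 
3  | Eve   | 63869 
4  | Frank | 83811 
5  | Eve   | 94481 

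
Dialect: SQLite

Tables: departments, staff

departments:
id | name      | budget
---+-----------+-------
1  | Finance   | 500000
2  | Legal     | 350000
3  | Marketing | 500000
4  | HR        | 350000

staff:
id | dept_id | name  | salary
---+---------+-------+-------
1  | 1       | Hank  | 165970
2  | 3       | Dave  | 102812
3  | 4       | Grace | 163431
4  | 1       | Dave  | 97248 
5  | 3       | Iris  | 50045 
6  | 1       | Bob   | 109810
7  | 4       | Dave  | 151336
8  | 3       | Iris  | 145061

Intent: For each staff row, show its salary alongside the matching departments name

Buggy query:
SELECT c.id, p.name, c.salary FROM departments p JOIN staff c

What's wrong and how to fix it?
Bug: JOIN with no ON clause produces a cartesian product; every staff row pairs with every departments row

Fix: Specify the join condition linking the foreign key to the parent id

Corrected query:
SELECT c.id, p.name, c.salary FROM departments p JOIN staff c ON c.dept_id = p.id

Result:
id | name      | salary
---+-----------+-------
1  | Finance   | 165970
2  | Marketing | 102812
3  | HR        | 163431
4  | Finance   | 97248 
5  | Marketing | 50045 
6  | Finance   | 109810
7  | HR        | 151336
8  | Marketing | 145061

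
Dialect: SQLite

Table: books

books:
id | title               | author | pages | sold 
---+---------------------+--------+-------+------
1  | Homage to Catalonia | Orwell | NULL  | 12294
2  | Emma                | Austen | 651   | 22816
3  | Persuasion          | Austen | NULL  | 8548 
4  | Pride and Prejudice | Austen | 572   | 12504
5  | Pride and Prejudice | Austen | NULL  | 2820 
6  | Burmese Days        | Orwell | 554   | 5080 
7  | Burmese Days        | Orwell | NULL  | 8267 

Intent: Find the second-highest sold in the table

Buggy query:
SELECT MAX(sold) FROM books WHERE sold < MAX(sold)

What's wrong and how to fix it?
Bug: MAX(sold) on the right of the comparison is an aggregate-in-WHERE error

Fix: Put the inner MAX in a scalar subquery

Corrected query:
SELECT MAX(sold) FROM books WHERE sold < (SELECT MAX(sold) FROM books)

Result:
MAX(sold)
---------
12504    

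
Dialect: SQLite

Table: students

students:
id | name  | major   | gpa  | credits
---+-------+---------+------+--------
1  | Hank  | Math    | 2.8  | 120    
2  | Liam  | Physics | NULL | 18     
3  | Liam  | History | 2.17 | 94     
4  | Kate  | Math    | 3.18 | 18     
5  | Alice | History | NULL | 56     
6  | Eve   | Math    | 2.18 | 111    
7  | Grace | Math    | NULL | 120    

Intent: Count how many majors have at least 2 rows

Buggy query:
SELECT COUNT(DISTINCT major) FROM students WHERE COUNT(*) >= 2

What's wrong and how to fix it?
Bug: WHERE filters individual rows, not groups, so a group-level COUNT is invalid there

Fix: Group first with HAVING COUNT(*) >= 2, then COUNT the resulting groups

Corrected query:
SELECT COUNT(*) FROM (SELECT major FROM students GROUP BY major HAVING COUNT(*) >= 2)

Result:
COUNT(*)
--------
2       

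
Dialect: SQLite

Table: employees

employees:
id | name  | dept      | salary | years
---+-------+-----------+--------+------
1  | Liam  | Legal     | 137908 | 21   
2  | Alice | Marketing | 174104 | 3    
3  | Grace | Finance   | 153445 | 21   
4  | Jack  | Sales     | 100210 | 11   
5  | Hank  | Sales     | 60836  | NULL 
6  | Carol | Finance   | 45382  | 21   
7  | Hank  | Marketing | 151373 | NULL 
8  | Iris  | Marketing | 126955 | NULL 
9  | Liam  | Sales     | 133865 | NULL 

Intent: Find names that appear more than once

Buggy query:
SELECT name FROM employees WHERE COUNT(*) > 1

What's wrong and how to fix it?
Bug: WHERE can't reference COUNT(*); aggregates are computed after WHERE

Fix: Group first, then use HAVING for the count condition

Corrected query:
SELECT name FROM employees GROUP BY name HAVING COUNT(*) > 1

Result:
name
----
Hank
Liam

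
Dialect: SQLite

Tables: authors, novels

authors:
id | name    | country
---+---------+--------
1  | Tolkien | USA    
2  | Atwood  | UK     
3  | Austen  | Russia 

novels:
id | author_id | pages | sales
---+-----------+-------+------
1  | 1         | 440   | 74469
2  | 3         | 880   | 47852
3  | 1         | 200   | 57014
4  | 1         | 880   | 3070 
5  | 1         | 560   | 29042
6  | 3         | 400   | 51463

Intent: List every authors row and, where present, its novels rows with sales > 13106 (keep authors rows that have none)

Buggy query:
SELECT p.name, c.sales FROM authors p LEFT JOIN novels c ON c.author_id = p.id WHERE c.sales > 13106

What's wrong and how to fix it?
Bug: Filtering c.sales in WHERE discards the NULL rows produced by LEFT JOIN, turning it into an inner join

Fix: Put 'c.sales > 13106' in the JOIN's ON clause instead of WHERE

Corrected query:
SELECT p.name, c.sales FROM authors p LEFT JOIN novels c ON c.author_id = p.id AND c.sales > 13106

Result:
name    | sales
--------+------
Tolkien | 29042
Tolkien | 57014
Tolkien | 74469
Atwood  | NULL 
Austen  | 47852
Austen  | 51463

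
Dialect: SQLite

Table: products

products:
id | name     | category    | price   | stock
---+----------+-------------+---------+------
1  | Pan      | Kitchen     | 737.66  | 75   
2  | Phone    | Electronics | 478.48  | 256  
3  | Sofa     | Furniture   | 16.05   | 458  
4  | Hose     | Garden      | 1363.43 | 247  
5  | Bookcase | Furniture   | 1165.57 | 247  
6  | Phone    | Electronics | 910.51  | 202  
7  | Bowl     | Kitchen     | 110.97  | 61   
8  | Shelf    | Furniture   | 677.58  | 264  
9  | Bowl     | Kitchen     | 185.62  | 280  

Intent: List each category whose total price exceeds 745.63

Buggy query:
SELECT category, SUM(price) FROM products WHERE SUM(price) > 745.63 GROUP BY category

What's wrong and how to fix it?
Bug: WHERE runs before GROUP BY, so aggregates aren't available there

Fix: Move the aggregate condition to a HAVING clause

Corrected query:
SELECT category, SUM(price) FROM products GROUP BY category HAVING SUM(price) > 745.63

Result:
category    | SUM(price)
------------+-----------
Electronics | 1388.99   
Furniture   | 1859.2    
Garden      | 1363.43   
Kitchen     | 1034.25   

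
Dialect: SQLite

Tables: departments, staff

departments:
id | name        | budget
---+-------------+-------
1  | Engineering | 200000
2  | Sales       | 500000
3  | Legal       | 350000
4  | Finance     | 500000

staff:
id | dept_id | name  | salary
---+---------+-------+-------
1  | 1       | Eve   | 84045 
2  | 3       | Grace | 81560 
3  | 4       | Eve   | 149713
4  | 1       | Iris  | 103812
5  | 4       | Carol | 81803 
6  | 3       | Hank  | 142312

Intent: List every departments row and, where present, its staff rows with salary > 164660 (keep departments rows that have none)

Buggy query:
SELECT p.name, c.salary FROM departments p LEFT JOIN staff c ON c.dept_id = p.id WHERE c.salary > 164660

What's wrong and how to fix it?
Bug: A WHERE condition on the right-hand table after LEFT JOIN drops unmatched parents

Fix: Put 'c.salary > 164660' in the JOIN's ON clause instead of WHERE

Corrected query:
SELECT p.name, c.salary FROM departments p LEFT JOIN staff c ON c.dept_id = p.id AND c.salary > 164660

Result:
name        | salary
------------+-------
Engineering | NULL  
Sales       | NULL  
Legal       | NULL  
Finance     | NULL  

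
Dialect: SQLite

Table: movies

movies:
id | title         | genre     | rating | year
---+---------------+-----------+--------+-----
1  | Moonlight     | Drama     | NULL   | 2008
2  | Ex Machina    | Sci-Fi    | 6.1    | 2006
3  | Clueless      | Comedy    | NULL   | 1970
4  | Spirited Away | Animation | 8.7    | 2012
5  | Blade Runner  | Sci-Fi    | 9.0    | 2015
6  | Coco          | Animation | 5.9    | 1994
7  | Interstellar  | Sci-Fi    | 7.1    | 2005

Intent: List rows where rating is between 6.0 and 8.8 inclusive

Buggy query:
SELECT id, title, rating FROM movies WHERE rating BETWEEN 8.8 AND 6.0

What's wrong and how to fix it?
Bug: BETWEEN expects the lower bound first; with 8.8 AND 6.0 the range is empty

Fix: Write BETWEEN 6.0 AND 8.8

Corrected query:
SELECT id, title, rating FROM movies WHERE rating BETWEEN 6.0 AND 8.8

Result:
id | title         | rating
---+---------------+-------
2  | Ex Machina    | 6.1   
4  | Spirited Away | 8.7   
7  | Interstellar  | 7.1   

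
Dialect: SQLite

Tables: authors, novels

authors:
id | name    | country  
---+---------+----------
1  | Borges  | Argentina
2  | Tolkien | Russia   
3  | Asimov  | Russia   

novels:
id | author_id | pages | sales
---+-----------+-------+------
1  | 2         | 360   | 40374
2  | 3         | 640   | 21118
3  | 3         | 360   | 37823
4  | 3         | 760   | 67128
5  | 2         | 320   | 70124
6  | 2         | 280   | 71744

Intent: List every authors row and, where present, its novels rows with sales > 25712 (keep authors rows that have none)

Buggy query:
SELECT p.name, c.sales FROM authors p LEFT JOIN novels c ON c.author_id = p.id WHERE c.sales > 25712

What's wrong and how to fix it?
Bug: A WHERE condition on the right-hand table after LEFT JOIN drops unmatched parents

Fix: Put 'c.sales > 25712' in the JOIN's ON clause instead of WHERE

Corrected query:
SELECT p.name, c.sales FROM authors p LEFT JOIN novels c ON c.author_id = p.id AND c.sales > 25712

Result:
name    | sales
--------+------
Borges  | NULL 
Tolkien | 40374
Tolkien | 70124
Tolkien | 71744
Asimov  | 37823
Asimov  | 67128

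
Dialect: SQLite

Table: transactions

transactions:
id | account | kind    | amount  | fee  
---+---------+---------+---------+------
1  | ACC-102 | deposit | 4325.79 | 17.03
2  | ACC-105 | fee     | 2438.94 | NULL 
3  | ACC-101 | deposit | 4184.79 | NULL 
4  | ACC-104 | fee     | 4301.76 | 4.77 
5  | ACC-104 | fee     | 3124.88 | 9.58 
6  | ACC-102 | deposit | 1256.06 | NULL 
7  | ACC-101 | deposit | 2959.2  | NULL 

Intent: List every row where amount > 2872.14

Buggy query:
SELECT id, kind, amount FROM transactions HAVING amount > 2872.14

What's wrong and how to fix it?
Bug: This is a non-aggregate query (no GROUP BY, no aggregates), so in SQLite the HAVING clause is invalid here; a row-level condition belongs in WHERE

Fix: Use WHERE for row-level filtering

Corrected query:
SELECT id, kind, amount FROM transactions WHERE amount > 2872.14

Result:
id | kind    | amount 
---+---------+--------
1  | deposit | 4325.79
3  | deposit | 4184.79
4  | fee     | 4301.76
5  | fee     | 3124.88
7  | deposit | 2959.2 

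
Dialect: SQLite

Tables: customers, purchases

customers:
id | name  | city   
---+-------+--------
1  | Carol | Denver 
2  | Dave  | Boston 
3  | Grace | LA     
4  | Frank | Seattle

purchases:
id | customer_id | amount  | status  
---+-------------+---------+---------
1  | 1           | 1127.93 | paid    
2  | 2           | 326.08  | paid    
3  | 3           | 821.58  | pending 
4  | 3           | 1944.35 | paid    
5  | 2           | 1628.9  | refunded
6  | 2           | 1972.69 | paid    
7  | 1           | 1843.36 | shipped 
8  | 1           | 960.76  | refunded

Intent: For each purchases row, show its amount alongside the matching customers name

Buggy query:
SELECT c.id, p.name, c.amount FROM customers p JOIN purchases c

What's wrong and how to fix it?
Bug: Missing join condition: each purchases row is matched to all customers rows instead of just its own

Fix: Add ON c.customer_id = p.id to the JOIN

Corrected query:
SELECT c.id, p.name, c.amount FROM customers p JOIN purchases c ON c.customer_id = p.id

Result:
id | name  | amount 
---+-------+--------
1  | Carol | 1127.93
2  | Dave  | 326.08 
3  | Grace | 821.58 
4  | Grace | 1944.35
5  | Dave  | 1628.9 
6  | Dave  | 1972.69
7  | Carol | 1843.36
8  | Carol | 960.76 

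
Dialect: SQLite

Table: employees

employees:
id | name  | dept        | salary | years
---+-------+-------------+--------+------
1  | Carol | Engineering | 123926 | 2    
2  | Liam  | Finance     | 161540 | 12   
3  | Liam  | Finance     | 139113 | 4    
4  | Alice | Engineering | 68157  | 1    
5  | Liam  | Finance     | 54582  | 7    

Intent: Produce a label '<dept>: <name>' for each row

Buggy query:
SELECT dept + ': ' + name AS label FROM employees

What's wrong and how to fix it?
Bug: SQLite uses || for string concatenation; + coerces text to numbers (yielding 0)

Fix: Use the || operator for string concatenation

Corrected query:
SELECT dept || ': ' || name AS label FROM employees

Result:
label             
------------------
Engineering: Carol
Finance: Liam     
Finance: Liam     
Engineering: Alice
Finance: Liam     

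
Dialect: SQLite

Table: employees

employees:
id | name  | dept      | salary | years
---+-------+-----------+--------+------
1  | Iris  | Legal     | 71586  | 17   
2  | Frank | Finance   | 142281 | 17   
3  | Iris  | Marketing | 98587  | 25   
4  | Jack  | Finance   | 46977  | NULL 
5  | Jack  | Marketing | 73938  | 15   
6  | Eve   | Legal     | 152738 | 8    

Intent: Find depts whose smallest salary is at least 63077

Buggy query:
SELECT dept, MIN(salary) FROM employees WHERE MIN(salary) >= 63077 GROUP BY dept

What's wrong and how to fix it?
Bug: Aggregates like MIN are computed per group after WHERE runs

Fix: Use HAVING for the per-group MIN condition

Corrected query:
SELECT dept, MIN(salary) FROM employees GROUP BY dept HAVING MIN(salary) >= 63077

Result:
dept      | MIN(salary)
----------+------------
Legal     | 71586      
Marketing | 73938      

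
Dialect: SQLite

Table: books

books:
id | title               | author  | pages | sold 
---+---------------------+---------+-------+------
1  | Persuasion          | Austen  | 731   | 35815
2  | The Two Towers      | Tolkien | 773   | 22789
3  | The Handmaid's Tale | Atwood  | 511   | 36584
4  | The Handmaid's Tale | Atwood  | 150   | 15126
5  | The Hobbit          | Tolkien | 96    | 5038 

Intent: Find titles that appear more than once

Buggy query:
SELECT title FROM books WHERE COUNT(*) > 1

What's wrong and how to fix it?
Bug: WHERE can't reference COUNT(*); aggregates are computed after WHERE

Fix: GROUP BY title, then filter groups with HAVING COUNT(*) > 1

Corrected query:
SELECT title FROM books GROUP BY title HAVING COUNT(*) > 1

Result:
title              
-------------------
The Handmaid's Tale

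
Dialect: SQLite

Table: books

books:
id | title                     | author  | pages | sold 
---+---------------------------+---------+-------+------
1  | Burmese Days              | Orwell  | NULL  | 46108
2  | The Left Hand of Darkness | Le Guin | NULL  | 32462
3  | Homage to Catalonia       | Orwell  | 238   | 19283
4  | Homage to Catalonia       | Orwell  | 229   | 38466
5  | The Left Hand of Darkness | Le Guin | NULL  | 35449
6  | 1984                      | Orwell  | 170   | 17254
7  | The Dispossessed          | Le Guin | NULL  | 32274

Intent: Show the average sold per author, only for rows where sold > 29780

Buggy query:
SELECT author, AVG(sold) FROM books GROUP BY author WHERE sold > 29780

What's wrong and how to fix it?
Bug: WHERE cannot follow GROUP BY

Fix: Move the WHERE clause before GROUP BY

Corrected query:
SELECT author, AVG(sold) FROM books WHERE sold > 29780 GROUP BY author

Result:
author  | AVG(sold)
--------+----------
Le Guin | 33395    
Orwell  | 42287    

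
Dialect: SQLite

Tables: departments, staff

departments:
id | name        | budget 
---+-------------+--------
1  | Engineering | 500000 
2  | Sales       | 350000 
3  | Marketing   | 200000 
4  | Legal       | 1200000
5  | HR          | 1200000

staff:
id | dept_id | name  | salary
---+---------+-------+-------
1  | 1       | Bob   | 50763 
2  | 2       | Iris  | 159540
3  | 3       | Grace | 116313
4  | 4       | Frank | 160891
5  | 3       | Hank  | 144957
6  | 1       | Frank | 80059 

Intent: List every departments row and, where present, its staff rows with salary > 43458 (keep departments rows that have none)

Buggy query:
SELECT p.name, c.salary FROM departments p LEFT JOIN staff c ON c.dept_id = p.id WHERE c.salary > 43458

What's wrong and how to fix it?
Bug: A WHERE condition on the right-hand table after LEFT JOIN drops unmatched parents

Fix: Move the right-table condition into the ON clause so unmatched parents are kept

Corrected query:
SELECT p.name, c.salary FROM departments p LEFT JOIN staff c ON c.dept_id = p.id AND c.salary > 43458

Result:
name        | salary
------------+-------
Engineering | 50763 
Engineering | 80059 
Sales       | 159540
Marketing   | 116313
Marketing   | 144957
Legal       | 160891
HR          | NULL  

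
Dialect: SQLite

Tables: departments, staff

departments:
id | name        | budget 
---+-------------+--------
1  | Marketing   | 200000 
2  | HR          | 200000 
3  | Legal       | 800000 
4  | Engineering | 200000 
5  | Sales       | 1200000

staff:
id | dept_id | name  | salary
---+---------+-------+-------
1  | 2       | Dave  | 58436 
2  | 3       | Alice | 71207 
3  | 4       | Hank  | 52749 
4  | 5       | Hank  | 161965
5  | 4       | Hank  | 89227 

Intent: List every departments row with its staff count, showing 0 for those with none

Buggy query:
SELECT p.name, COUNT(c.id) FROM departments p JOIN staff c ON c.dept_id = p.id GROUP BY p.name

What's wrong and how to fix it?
Bug: An inner join excludes parents with zero children

Fix: Switch to LEFT JOIN to retain unmatched parent rows

Corrected query:
SELECT p.name, COUNT(c.id) FROM departments p LEFT JOIN staff c ON c.dept_id = p.id GROUP BY p.name

Result:
name        | COUNT(c.id)
------------+------------
Engineering | 2          
HR          | 1          
Legal       | 1          
Marketing   | 0          
Sales       | 1          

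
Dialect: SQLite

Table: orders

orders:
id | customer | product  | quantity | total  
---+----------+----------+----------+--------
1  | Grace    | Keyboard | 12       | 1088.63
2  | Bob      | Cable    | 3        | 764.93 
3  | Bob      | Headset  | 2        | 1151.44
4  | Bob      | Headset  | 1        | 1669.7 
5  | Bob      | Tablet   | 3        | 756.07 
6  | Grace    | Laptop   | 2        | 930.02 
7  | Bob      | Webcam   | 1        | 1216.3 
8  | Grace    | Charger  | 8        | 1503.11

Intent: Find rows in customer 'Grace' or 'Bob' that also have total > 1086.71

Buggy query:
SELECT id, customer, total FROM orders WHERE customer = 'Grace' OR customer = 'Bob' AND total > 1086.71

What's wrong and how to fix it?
Bug: AND binds tighter than OR, so this parses as customer = 'Grace' OR (customer = 'Bob' AND total > 1086.71)

Fix: Group the OR with parentheses (or use IN), then AND the threshold

Corrected query:
SELECT id, customer, total FROM orders WHERE (customer = 'Grace' OR customer = 'Bob') AND total > 1086.71

Result:
id | customer | total  
---+----------+--------
1  | Grace    | 1088.63
3  | Bob      | 1151.44
4  | Bob      | 1669.7 
7  | Bob      | 1216.3 
8  | Grace    | 1503.11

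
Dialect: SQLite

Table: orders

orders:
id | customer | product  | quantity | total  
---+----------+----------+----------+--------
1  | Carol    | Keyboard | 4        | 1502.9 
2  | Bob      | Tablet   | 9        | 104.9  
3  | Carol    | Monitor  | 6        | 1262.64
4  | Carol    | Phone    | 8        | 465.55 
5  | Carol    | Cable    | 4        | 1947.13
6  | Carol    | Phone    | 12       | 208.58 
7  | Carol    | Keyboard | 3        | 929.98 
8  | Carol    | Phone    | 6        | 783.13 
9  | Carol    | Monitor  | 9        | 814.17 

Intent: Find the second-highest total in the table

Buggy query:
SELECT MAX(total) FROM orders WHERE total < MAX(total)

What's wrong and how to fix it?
Bug: MAX(total) on the right of the comparison is an aggregate-in-WHERE error

Fix: Put the inner MAX in a scalar subquery

Corrected query:
SELECT MAX(total) FROM orders WHERE total < (SELECT MAX(total) FROM orders)

Result:
MAX(total)
----------
1502.9    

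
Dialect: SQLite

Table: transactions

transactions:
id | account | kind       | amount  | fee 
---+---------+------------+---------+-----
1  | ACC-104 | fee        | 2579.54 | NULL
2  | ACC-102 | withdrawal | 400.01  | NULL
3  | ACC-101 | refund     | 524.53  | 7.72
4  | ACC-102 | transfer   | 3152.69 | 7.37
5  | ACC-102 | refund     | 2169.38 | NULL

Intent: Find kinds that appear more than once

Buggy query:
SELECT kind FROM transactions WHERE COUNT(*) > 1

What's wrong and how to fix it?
Bug: COUNT(*) is an aggregate and cannot be used in WHERE

Fix: Group first, then use HAVING for the count condition

Corrected query:
SELECT kind FROM transactions GROUP BY kind HAVING COUNT(*) > 1

Result:
kind  
------
refund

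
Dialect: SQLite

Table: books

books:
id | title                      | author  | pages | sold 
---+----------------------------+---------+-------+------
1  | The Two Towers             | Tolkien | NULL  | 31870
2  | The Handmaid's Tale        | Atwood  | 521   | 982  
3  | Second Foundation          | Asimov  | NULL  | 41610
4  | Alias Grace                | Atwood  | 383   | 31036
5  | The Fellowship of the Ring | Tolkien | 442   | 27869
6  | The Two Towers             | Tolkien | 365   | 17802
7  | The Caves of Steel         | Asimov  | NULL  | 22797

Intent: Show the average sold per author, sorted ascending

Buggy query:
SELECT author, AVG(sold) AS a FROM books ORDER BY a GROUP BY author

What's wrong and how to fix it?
Bug: ORDER BY appears before GROUP BY; SQL clause order requires GROUP BY first

Fix: Move ORDER BY to the end, after GROUP BY

Corrected query:
SELECT author, AVG(sold) AS a FROM books GROUP BY author ORDER BY a

Result:
author  | a      
--------+--------
Atwood  | 16009  
Tolkien | 25847  
Asimov  | 32203.5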